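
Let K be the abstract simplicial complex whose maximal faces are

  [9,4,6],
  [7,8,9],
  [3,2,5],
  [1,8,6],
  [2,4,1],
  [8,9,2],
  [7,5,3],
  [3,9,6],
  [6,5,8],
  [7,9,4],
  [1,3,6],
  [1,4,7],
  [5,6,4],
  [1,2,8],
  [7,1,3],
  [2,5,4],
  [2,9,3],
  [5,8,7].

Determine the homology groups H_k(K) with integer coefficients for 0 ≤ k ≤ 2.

H_0 = Z,  H_1 = Z^2,  H_2 = Z.

Fix the vertex order 1 < 2 < 3 < 4 < 5 < 6 < 7 < 8 < 9 and write every simplex with vertices in increasing order. Then dim K = 2 and the simplices of K are:

  0-simplices (9): [1], [2], [3], [4], [5], [6], [7], [8], [9]
  1-simplices (27): (27 of them)
  2-simplices (18): [1,2,4], [1,2,8], [1,3,6], [1,3,7], [1,4,7], [1,6,8], [2,3,5], [2,3,9], [2,4,5], [2,8,9], [3,5,7], [3,6,9], [4,5,6], [4,6,9], [4,7,9], [5,6,8], [5,7,8], [7,8,9]

Hence C_0 ≅ Z^9, C_1 ≅ Z^27, C_2 ≅ Z^18.

∂_1: C_1 → C_0 sends each edge [p,q] (with p < q) to q − p. For instance
  ∂[6,8] = [8] − [6].
This gives a 9×27 integer matrix of rank 8; reducing to Smith normal form yields diagonal entries (1,1,1,1,1,1,1,1).

∂_2: C_2 → C_1 acts by ∂[p,q,r] = [q,r] − [p,r] + [p,q]. For instance
  ∂[2,3,9] = [3,9] − [2,9] + [2,3],
  ∂[1,3,6] = [3,6] − [1,6] + [1,3].
This gives a 27×18 integer matrix of rank 17; reducing to Smith normal form yields diagonal entries (1,1,1,1,1,1,1,1,1,1,1,1,1,1,1,1,1).

Reading off H_k = ker ∂_k / im ∂_{k+1}:

  H_0: rank C_0 − rank ∂_1 = 9 − 8 = 1, and the invariant factors of ∂_1 are all 1, so H_0 ≅ Z.
  H_1: rank ker ∂_1 − rank ∂_2 = (27 − 8) − 17 = 2, and the invariant factors of ∂_2 are all 1, so H_1 ≅ Z^2.
  H_2: rank ker ∂_2 − rank ∂_3 = (18 − 17) − 0 = 1, and there is no ∂_3, so H_2 ≅ Z.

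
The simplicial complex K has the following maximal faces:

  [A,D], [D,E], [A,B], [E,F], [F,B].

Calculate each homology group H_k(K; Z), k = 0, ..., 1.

H_0 ≅ Z,  H_1 ≅ Z.

We work with the vertex ordering A < B < D < E < F. The simplices of K, each written with vertices in increasing order, are:

  0-simplices (5): A, B, D, E, F
  1-simplices (5): AB, AD, BF, DE, EF

Hence C_0 ≅ Z^5, C_1 ≅ Z^5.

The boundary map ∂_1: C_1 → C_0 sends each edge [p,q] (with p < q) to q − p. For instance
  ∂AD = D − A.
As a 5×5 matrix over Z this has rank 4, with invariant factors (1,1,1,1).

Now H_k = ker ∂_k / im ∂_{k+1}, so:

  H_0: rank C_0 − rank ∂_1 = 5 − 4 = 1, and the invariant factors of ∂_1 are all 1, so H_0 = Z.
  H_1: rank ker ∂_1 − rank ∂_2 = (5 − 4) − 0 = 1, and there is no ∂_2, so H_1 = Z.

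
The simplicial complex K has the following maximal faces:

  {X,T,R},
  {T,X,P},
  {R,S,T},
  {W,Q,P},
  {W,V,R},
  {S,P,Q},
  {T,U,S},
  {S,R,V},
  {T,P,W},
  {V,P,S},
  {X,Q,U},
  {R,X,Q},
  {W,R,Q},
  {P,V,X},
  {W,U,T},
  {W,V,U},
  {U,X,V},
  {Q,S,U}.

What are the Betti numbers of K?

b_0 = 1, b_1 = 2, b_2 = 1.

We work with the vertex ordering P < Q < R < S < T < U < V < W < X. The simplices of K, each written with vertices in increasing order, are:

  0-simplices (9): P, Q, R, S, T, U, V, W, X
  1-simplices (27): PQ, PS, PT, PV, PW, PX, QR, QS, QU, QW, QX, RS, RT, RV, RW, RX, ST, SU, SV, TU, TW, TX, UV, UW, UX, VW, VX
  2-simplices (18): PQS, PQW, PSV, PTW, PTX, PVX, QRW, QRX, QSU, QUX, RST, RSV, RTX, RVW, STU, TUW, UVW, UVX

Hence C_0 ≅ Z^9, C_1 ≅ Z^27, C_2 ≅ Z^18.

∂_1: C_1 → C_0 is given by ∂[p,q] = [q] − [p]. For instance
  ∂UV = V − U.
The resulting 9×27 matrix has rank 8, and its Smith normal form has invariant factors (1,1,1,1,1,1,1,1).

The boundary map ∂_2: C_2 → C_1 maps a triangle to the signed sum of its edges. For instance
  ∂PTW = TW − PW + PT,
  ∂PSV = SV − PV + PS.
The resulting 27×18 matrix has rank 17, and its Smith normal form has invariant factors (1,1,1,1,1,1,1,1,1,1,1,1,1,1,1,1,1).

Reading off H_k = ker ∂_k / im ∂_{k+1}:

  H_0: rank C_0 − rank ∂_1 = 9 − 8 = 1, and the invariant factors of ∂_1 are all 1, so H_0 = Z.
  H_1: rank ker ∂_1 − rank ∂_2 = (27 − 8) − 17 = 2, and the invariant factors of ∂_2 are all 1, so H_1 = Z^2.
  H_2: rank ker ∂_2 − rank ∂_3 = (18 − 17) − 0 = 1, and there is no ∂_3, so H_2 = Z.

As a check, the Euler characteristic is 9 − 27 + 18 = 0, which agrees with 1 − 2 + 1 = 0.

Hence the Betti numbers are b_0 = 1, b_1 = 2, b_2 = 1.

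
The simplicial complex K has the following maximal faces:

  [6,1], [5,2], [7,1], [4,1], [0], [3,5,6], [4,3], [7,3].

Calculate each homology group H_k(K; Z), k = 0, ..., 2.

H_0 = Z^2,  H_1 = Z^2,  H_2 = 0.

Take the total order 0 < 1 < 2 < 3 < 4 < 5 < 6 < 7 on the vertex set. Then K (dimension 2) consists of the simplices:

  0-simplices (8): [0], [1], [2], [3], [4], [5], [6], [7]
  1-simplices (9): [1,4], [1,6], [1,7], [2,5], [3,4], [3,5], [3,6], [3,7], [5,6]
  2-simplices (1): [3,5,6]

so the chain groups are C_0 ≅ Z^8, C_1 ≅ Z^9, C_2 ≅ Z^1.

The boundary map ∂_1: C_1 → C_0 sends each edge [p,q] (with p < q) to q − p. For instance
  ∂[1,4] = [4] − [1].
The 8×9 boundary matrix has rank 6 and Smith normal form diag(1,1,1,1,1,1).

The boundary map ∂_2: C_2 → C_1 sends each 2-simplex [p,q,r] to [q,r] − [p,r] + [p,q]. For instance
  ∂[3,5,6] = [5,6] − [3,6] + [3,5].
The resulting 9×1 matrix has rank 1, and its Smith normal form has invariant factors (1).

Now H_k = ker ∂_k / im ∂_{k+1}, so:

  H_0: rank C_0 − rank ∂_1 = 8 − 6 = 2, and the invariant factors of ∂_1 are all 1, so H_0 ≅ Z^2.
  H_1: rank ker ∂_1 − rank ∂_2 = (9 − 6) − 1 = 2, and the invariant factors of ∂_2 are all 1, so H_1 ≅ Z^2.
  H_2: rank ker ∂_2 − rank ∂_3 = (1 − 1) − 0 = 0, and there is no ∂_3, so H_2 ≅ 0.

As a check, the Euler characteristic is 8 − 9 + 1 = 0, which agrees with 2 − 2 + 0 = 0.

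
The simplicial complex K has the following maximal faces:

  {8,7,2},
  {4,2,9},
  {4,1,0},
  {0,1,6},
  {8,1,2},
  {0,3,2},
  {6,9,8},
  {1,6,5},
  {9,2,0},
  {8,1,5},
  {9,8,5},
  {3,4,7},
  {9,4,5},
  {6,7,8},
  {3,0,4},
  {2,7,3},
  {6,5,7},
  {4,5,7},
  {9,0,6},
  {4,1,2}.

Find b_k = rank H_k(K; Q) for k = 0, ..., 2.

Take the total order 0 < 1 < 2 < 3 < 4 < 5 < 6 < 7 < 8 < 9 on the vertex set. Then K (dimension 2) consists of the simplices:

  0-simplices (10): [0], [1], [2], [3], [4], [5], [6], [7], [8], [9]
  1-simplices (30): (30 of them)
  2-simplices (20): (20 of them)

so the chain groups are C_0 ≅ Z^10, C_1 ≅ Z^30, C_2 ≅ Z^20.

∂_1: C_1 → C_0 sends each edge [p,q] (with p < q) to q − p. For instance
  ∂[1,2] = [2] − [1].
The 10×30 boundary matrix has rank 9 and Smith normal form diag(1,1,1,1,1,1,1,1,1).

Boundary ∂_2: C_2 → C_1 sends each 2-simplex [p,q,r] to [q,r] − [p,r] + [p,q]. For instance
  ∂[5,6,7] = [6,7] − [5,7] + [5,6],
  ∂[4,5,9] = [5,9] − [4,9] + [4,5].
This gives a 30×20 integer matrix of rank 20; reducing to Smith normal form yields diagonal entries (1,1,1,1,1,1,1,1,1,1,1,1,1,1,1,1,1,1,1,2).

Computing H_k = (kernel of ∂_k) / (image of ∂_{k+1}):

  H_0: rank C_0 − rank ∂_1 = 10 − 9 = 1, and the invariant factors of ∂_1 are all 1, so H_0 ≅ Z.
  H_1: rank ker ∂_1 − rank ∂_2 = (30 − 9) − 20 = 1, and ∂_2 has invariant factor 2 > 1, so H_1 ≅ Z ⊕ Z/2.
  H_2: rank ker ∂_2 − rank ∂_3 = (20 − 20) − 0 = 0, and there is no ∂_3, so H_2 ≅ 0.

As a check, the Euler characteristic is 10 − 30 + 20 = 0, which agrees with 1 − 1 + 0 = 0.

Hence the Betti numbers are b_0 = 1, b_1 = 1, b_2 = 0.

b_0 = 1, b_1 = 1, b_2 = 0.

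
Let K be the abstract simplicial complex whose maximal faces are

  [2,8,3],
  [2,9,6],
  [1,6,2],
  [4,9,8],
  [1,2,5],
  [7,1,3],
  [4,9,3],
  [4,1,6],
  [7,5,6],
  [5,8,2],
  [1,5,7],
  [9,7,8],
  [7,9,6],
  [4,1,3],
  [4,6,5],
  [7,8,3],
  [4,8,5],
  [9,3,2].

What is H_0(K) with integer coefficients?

H_0 ≅ Z.

Take the total order 1 < 2 < 3 < 4 < 5 < 6 < 7 < 8 < 9 on the vertex set. Then K (dimension 2) consists of the simplices:

  0-simplices (9): [1], [2], [3], [4], [5], [6], [7], [8], [9]
  1-simplices (27): (27 of them)
  2-simplices (18): [1,2,5], [1,2,6], [1,3,4], [1,3,7], [1,4,6], [1,5,7], [2,3,8], [2,3,9], [2,5,8], [2,6,9], [3,4,9], [3,7,8], [4,5,6], [4,5,8], [4,8,9], [5,6,7], [6,7,9], [7,8,9]

giving chain groups C_0 ≅ Z^9, C_1 ≅ Z^27, C_2 ≅ Z^18.

∂_1: C_1 → C_0 is given by ∂[p,q] = [q] − [p].
As a 9×27 matrix over Z this has rank 8, with invariant factors (1,1,1,1,1,1,1,1).

The boundary map ∂_2: C_2 → C_1 acts by ∂[p,q,r] = [q,r] − [p,r] + [p,q]. For instance
  ∂[7,8,9] = [8,9] − [7,9] + [7,8],
  ∂[5,6,7] = [6,7] − [5,7] + [5,6].
As a 27×18 matrix over Z this has rank 18, with invariant factors (1,1,1,1,1,1,1,1,1,1,1,1,1,1,1,1,1,2).

Reading off H_k = ker ∂_k / im ∂_{k+1}:

  H_0: rank C_0 − rank ∂_1 = 9 − 8 = 1, and the invariant factors of ∂_1 are all 1, so H_0 ≅ Z.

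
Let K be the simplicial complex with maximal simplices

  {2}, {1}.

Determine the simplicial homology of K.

H_0 = Z^2.

Fix the vertex order 1 < 2 and write every simplex with vertices in increasing order. Then dim K = 0 and the simplices of K are:

  0-simplices (2): [1], [2]

Hence C_0 ≅ Z^2.

Computing H_k = (kernel of ∂_k) / (image of ∂_{k+1}):

  H_0: rank C_0 − rank ∂_1 = 2 − 0 = 2, and there is no ∂_1, so H_0 ≅ Z^2.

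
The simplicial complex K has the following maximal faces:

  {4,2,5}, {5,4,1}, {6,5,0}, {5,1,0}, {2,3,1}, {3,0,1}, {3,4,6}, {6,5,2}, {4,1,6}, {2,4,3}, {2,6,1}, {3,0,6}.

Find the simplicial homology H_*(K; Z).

H_0 = Z,  H_1 = Z_2,  H_2 = 0.

Take the total order 0 < 1 < 2 < 3 < 4 < 5 < 6 on the vertex set. Then K (dimension 2) consists of the simplices:

  0-simplices (7): [0], [1], [2], [3], [4], [5], [6]
  1-simplices (18): [0,1], [0,3], [0,5], [0,6], [1,2], [1,3], [1,4], [1,5], [1,6], [2,3], [2,4], [2,5], [2,6], [3,4], [3,6], [4,5], [4,6], [5,6]
  2-simplices (12): [0,1,3], [0,1,5], [0,3,6], [0,5,6], [1,2,3], [1,2,6], [1,4,5], [1,4,6], [2,3,4], [2,4,5], [2,5,6], [3,4,6]

so the chain groups are C_0 ≅ Z^7, C_1 ≅ Z^18, C_2 ≅ Z^12.

The boundary map ∂_1: C_1 → C_0 is given by ∂[p,q] = [q] − [p].
This gives a 7×18 integer matrix of rank 6; reducing to Smith normal form yields diagonal entries (1,1,1,1,1,1).

Boundary ∂_2: C_2 → C_1 acts by ∂[p,q,r] = [q,r] − [p,r] + [p,q]. For instance
  ∂[1,2,3] = [2,3] − [1,3] + [1,2],
  ∂[0,1,5] = [1,5] − [0,5] + [0,1].
The 18×12 boundary matrix has rank 12 and Smith normal form diag(1,1,1,1,1,1,1,1,1,1,1,2).

Now H_k = ker ∂_k / im ∂_{k+1}, so:

  H_0: rank C_0 − rank ∂_1 = 7 − 6 = 1, and the invariant factors of ∂_1 are all 1, so H_0 = Z.
  H_1: rank ker ∂_1 − rank ∂_2 = (18 − 6) − 12 = 0, and ∂_2 has invariant factor 2 > 1, so H_1 = Z_2.
  H_2: rank ker ∂_2 − rank ∂_3 = (12 − 12) − 0 = 0, and there is no ∂_3, so H_2 = 0.

As a check, the Euler characteristic is 7 − 18 + 12 = 1, which agrees with 1 − 0 + 0 = 1.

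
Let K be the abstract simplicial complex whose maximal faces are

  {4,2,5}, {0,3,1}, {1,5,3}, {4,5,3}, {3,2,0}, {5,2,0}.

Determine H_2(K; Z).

Order the vertices as 0 < 1 < 2 < 3 < 4 < 5. Listing each simplex with vertices in this order, K has dimension 2 with simplices:

  0-simplices (6): [0], [1], [2], [3], [4], [5]
  1-simplices (12): [0,1], [0,2], [0,3], [0,5], [1,3], [1,5], [2,3], [2,4], [2,5], [3,4], [3,5], [4,5]
  2-simplices (6): [0,1,3], [0,2,3], [0,2,5], [1,3,5], [2,4,5], [3,4,5]

giving chain groups C_0 ≅ Z^6, C_1 ≅ Z^12, C_2 ≅ Z^6.

∂_1: C_1 → C_0 maps an edge to its endpoints' difference, ∂[p,q] = q − p.
The 6×12 boundary matrix has rank 5 and Smith normal form diag(1,1,1,1,1).

Boundary ∂_2: C_2 → C_1 maps a triangle to the signed sum of its edges. For instance
  ∂[1,3,5] = [3,5] − [1,5] + [1,3],
  ∂[0,2,5] = [2,5] − [0,5] + [0,2].
As a 12×6 matrix over Z this has rank 6, with invariant factors (1,1,1,1,1,1).

Now H_k = ker ∂_k / im ∂_{k+1}, so:

  H_2: rank ker ∂_2 − rank ∂_3 = (6 − 6) − 0 = 0, and there is no ∂_3, so H_2 = 0.

(K is a triangulation of the cylinder S^1 x I.)

H_2 ≅ 0.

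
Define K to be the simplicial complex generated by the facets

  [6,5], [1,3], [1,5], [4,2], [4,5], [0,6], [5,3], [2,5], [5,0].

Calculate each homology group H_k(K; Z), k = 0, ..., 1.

H_0 = Z,  H_1 = Z^3.

We work with the vertex ordering 0 < 1 < 2 < 3 < 4 < 5 < 6. The simplices of K, each written with vertices in increasing order, are:

  0-simplices (7): [0], [1], [2], [3], [4], [5], [6]
  1-simplices (9): [0,5], [0,6], [1,3], [1,5], [2,4], [2,5], [3,5], [4,5], [5,6]

so the chain groups are C_0 ≅ Z^7, C_1 ≅ Z^9.

The boundary map ∂_1: C_1 → C_0 is given by ∂[p,q] = [q] − [p].
This gives a 7×9 integer matrix of rank 6; reducing to Smith normal form yields diagonal entries (1,1,1,1,1,1).

Reading off H_k = ker ∂_k / im ∂_{k+1}:

  H_0: rank C_0 − rank ∂_1 = 7 − 6 = 1, and the invariant factors of ∂_1 are all 1, so H_0 = Z.
  H_1: rank ker ∂_1 − rank ∂_2 = (9 − 6) − 0 = 3, and there is no ∂_2, so H_1 = Z^3.

As a check, the Euler characteristic is 7 − 9 = -2, which agrees with 1 − 3 = -2.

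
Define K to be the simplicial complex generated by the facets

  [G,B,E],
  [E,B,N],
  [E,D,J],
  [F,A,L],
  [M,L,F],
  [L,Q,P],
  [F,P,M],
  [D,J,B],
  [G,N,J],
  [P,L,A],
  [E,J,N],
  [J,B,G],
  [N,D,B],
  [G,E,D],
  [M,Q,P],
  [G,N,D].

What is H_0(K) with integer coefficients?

Order the vertices as A < B < D < E < F < G < J < L < M < N < P < Q. Listing each simplex with vertices in this order, K has dimension 2 with simplices:

  0-simplices (12): A, B, D, E, F, G, J, L, M, N, P, Q
  1-simplices (27): AF, AL, AP, BD, BE, BG, BJ, BN, DE, DG, DJ, DN, EG, EJ, EN, FL, FM, FP, GJ, GN, JN, LM, LP, LQ, MP, MQ, PQ
  2-simplices (16): AFL, ALP, BDJ, BDN, BEG, BEN, BGJ, DEG, DEJ, DGN, EJN, FLM, FMP, GJN, LPQ, MPQ

Hence C_0 ≅ Z^12, C_1 ≅ Z^27, C_2 ≅ Z^16.

Boundary ∂_1: C_1 → C_0 is given by ∂[p,q] = [q] − [p]. For instance
  ∂FM = M − F.
As a 12×27 matrix over Z this has rank 10, with invariant factors (1,1,1,1,1,1,1,1,1,1).

The boundary map ∂_2: C_2 → C_1 sends each 2-simplex [p,q,r] to [q,r] − [p,r] + [p,q]. For instance
  ∂DGN = GN − DN + DG,
  ∂FLM = LM − FM + FL.
The 27×16 boundary matrix has rank 16 and Smith normal form diag(1,1,1,1,1,1,1,1,1,1,1,1,1,1,1,2).

Reading off H_k = ker ∂_k / im ∂_{k+1}:

  H_0: rank C_0 − rank ∂_1 = 12 − 10 = 2, and the invariant factors of ∂_1 are all 1, so H_0 = Z^2.

H_0 ≅ Z^2.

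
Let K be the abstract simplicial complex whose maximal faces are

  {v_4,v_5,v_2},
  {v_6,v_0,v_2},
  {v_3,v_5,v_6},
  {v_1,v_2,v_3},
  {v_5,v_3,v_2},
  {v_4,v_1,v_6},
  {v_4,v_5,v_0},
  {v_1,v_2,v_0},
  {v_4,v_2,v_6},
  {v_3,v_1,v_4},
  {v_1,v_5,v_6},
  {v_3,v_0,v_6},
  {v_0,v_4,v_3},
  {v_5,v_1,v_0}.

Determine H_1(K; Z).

Take the total order v_0 < v_1 < v_2 < v_3 < v_4 < v_5 < v_6 on the vertex set. Then K (dimension 2) consists of the simplices:

  0-simplices (7): [v_0], [v_1], [v_2], [v_3], [v_4], [v_5], [v_6]
  1-simplices (21): (21 of them)
  2-simplices (14): (14 of them)

giving chain groups C_0 ≅ Z^7, C_1 ≅ Z^21, C_2 ≅ Z^14.

∂_1: C_1 → C_0 maps an edge to its endpoints' difference, ∂[p,q] = q − p.
The 7×21 boundary matrix has rank 6 and Smith normal form diag(1,1,1,1,1,1).

∂_2: C_2 → C_1 acts by ∂[p,q,r] = [q,r] − [p,r] + [p,q]. For instance
  ∂[v_1,v_4,v_6] = [v_4,v_6] − [v_1,v_6] + [v_1,v_4],
  ∂[v_0,v_4,v_5] = [v_4,v_5] − [v_0,v_5] + [v_0,v_4].
The 21×14 boundary matrix has rank 13 and Smith normal form diag(1,1,1,1,1,1,1,1,1,1,1,1,1).

Reading off H_k = ker ∂_k / im ∂_{k+1}:

  H_1: rank ker ∂_1 − rank ∂_2 = (21 − 6) − 13 = 2, and the invariant factors of ∂_2 are all 1, so H_1 ≅ Z^2.

H_1 ≅ Z^2.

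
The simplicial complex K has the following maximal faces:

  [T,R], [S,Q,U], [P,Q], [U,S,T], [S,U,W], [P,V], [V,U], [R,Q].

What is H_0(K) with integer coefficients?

H_0 = Z.

K has 8 vertices, 12 edges, 3 triangles.
rank ∂_0 = 0, rank ∂_1 = 7 ⇒ b_0 = 8 − 0 − 7 = 1; all invariant factors of ∂_1 are 1 so no torsion. So H_0 ≅ Z.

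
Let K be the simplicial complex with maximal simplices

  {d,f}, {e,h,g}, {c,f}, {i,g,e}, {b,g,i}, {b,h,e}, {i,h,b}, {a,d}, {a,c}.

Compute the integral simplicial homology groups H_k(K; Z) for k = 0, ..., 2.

H_0 ≅ Z^2,  H_1 ≅ Z^2,  H_2 = 0.

Fix the vertex order a < b < c < d < e < f < g < h < i and write every simplex with vertices in increasing order. Then dim K = 2 and the simplices of K are:

  0-simplices (9): a, b, c, d, e, f, g, h, i
  1-simplices (14): ac, ad, be, bg, bh, bi, cf, df, eg, eh, ei, gh, gi, hi
  2-simplices (5): beh, bgi, bhi, egh, egi

giving chain groups C_0 ≅ Z^9, C_1 ≅ Z^14, C_2 ≅ Z^5.

The boundary map ∂_1: C_1 → C_0 is given by ∂[p,q] = [q] − [p]. For instance
  ∂df = f − d.
As a 9×14 matrix over Z this has rank 7, with invariant factors (1,1,1,1,1,1,1).

∂_2: C_2 → C_1 sends each 2-simplex [p,q,r] to [q,r] − [p,r] + [p,q]. For instance
  ∂beh = eh − bh + be,
  ∂egh = gh − eh + eg.
The 14×5 boundary matrix has rank 5 and Smith normal form diag(1,1,1,1,1).

Now H_k = ker ∂_k / im ∂_{k+1}, so:

  H_0: rank C_0 − rank ∂_1 = 9 − 7 = 2, and the invariant factors of ∂_1 are all 1, so H_0 = Z^2.
  H_1: rank ker ∂_1 − rank ∂_2 = (14 − 7) − 5 = 2, and the invariant factors of ∂_2 are all 1, so H_1 = Z^2.
  H_2: rank ker ∂_2 − rank ∂_3 = (5 − 5) − 0 = 0, and there is no ∂_3, so H_2 = 0.

As a check, the Euler characteristic is 9 − 14 + 5 = 0, which agrees with 2 − 2 + 0 = 0.
(K is a triangulation of the disjoint union of the circle S^1 and the Möbius band.)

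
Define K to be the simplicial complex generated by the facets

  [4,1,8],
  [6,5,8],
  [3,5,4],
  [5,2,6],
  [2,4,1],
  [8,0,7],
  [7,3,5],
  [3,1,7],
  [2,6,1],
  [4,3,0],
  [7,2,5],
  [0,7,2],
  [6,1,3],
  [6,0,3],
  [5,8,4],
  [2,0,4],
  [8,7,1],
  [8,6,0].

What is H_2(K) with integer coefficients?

Take the total order 0 < 1 < 2 < 3 < 4 < 5 < 6 < 7 < 8 on the vertex set. Then K (dimension 2) consists of the simplices:

  0-simplices (9): [0], [1], [2], [3], [4], [5], [6], [7], [8]
  1-simplices (27): (27 of them)
  2-simplices (18): [0,2,4], [0,2,7], [0,3,4], [0,3,6], [0,6,8], [0,7,8], [1,2,4], [1,2,6], [1,3,6], [1,3,7], [1,4,8], [1,7,8], [2,5,6], [2,5,7], [3,4,5], [3,5,7], [4,5,8], [5,6,8]

Hence C_0 ≅ Z^9, C_1 ≅ Z^27, C_2 ≅ Z^18.

Boundary ∂_1: C_1 → C_0 maps an edge to its endpoints' difference, ∂[p,q] = q − p.
The resulting 9×27 matrix has rank 8, and its Smith normal form has invariant factors (1,1,1,1,1,1,1,1).

Boundary ∂_2: C_2 → C_1 maps a triangle to the signed sum of its edges. For instance
  ∂[1,2,4] = [2,4] − [1,4] + [1,2],
  ∂[1,4,8] = [4,8] − [1,8] + [1,4].
The 27×18 boundary matrix has rank 17 and Smith normal form diag(1,1,1,1,1,1,1,1,1,1,1,1,1,1,1,1,1).

Reading off H_k = ker ∂_k / im ∂_{k+1}:

  H_2: rank ker ∂_2 − rank ∂_3 = (18 − 17) − 0 = 1, and there is no ∂_3, so H_2 ≅ Z.

(K is a triangulation of the torus T^2.)

H_2 ≅ Z.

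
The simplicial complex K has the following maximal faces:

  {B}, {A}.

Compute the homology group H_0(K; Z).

H_0 = Z^2.

Order the vertices as A < B. Listing each simplex with vertices in this order, K has dimension 0 with simplices:

  0-simplices (2): A, B

Hence C_0 ≅ Z^2.

Computing H_k = (kernel of ∂_k) / (image of ∂_{k+1}):

  H_0: rank C_0 − rank ∂_1 = 2 − 0 = 2, and there is no ∂_1, so H_0 ≅ Z^2.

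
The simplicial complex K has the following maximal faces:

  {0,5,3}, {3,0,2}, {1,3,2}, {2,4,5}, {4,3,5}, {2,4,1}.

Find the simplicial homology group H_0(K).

H_0 ≅ Z.

K has 6 vertices, 12 edges, 6 triangles.
rank ∂_0 = 0, rank ∂_1 = 5 ⇒ b_0 = 6 − 0 − 5 = 1; all invariant factors of ∂_1 are 1 so no torsion. So H_0 = Z.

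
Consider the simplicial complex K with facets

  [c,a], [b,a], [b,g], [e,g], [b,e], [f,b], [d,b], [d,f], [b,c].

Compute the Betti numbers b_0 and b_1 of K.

We work with the vertex ordering a < b < c < d < e < f < g. The simplices of K, each written with vertices in increasing order, are:

  0-simplices (7): a, b, c, d, e, f, g
  1-simplices (9): ab, ac, bc, bd, be, bf, bg, df, eg

so the chain groups are C_0 ≅ Z^7, C_1 ≅ Z^9.

Boundary ∂_1: C_1 → C_0 maps an edge to its endpoints' difference, ∂[p,q] = q − p.
The 7×9 boundary matrix has rank 6 and Smith normal form diag(1,1,1,1,1,1).

Computing H_k = (kernel of ∂_k) / (image of ∂_{k+1}):

  H_0: rank C_0 − rank ∂_1 = 7 − 6 = 1, and the invariant factors of ∂_1 are all 1, so H_0 ≅ Z.
  H_1: rank ker ∂_1 − rank ∂_2 = (9 − 6) − 0 = 3, and there is no ∂_2, so H_1 ≅ Z^3.

(K is a triangulation of a wedge of 3 circles.)

Hence the Betti numbers are b_0 = 1, b_1 = 3.

b_0 = 1, b_1 = 3.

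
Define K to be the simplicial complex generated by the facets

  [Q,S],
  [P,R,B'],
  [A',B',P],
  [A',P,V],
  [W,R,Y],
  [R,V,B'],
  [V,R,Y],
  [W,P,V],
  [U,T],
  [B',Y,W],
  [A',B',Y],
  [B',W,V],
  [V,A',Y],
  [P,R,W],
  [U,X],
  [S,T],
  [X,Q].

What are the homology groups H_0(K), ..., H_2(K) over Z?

Fix the vertex order P < Q < R < S < T < U < V < W < X < Y < A' < B' and write every simplex with vertices in increasing order. Then dim K = 2 and the simplices of K are:

  0-simplices (12): [P], [Q], [R], [S], [T], [U], [V], [W], [X], [Y], [A'], [B']
  1-simplices (23): (23 of them)
  2-simplices (12): [P,R,W], [P,R,B'], [P,V,W], [P,V,A'], [P,A',B'], [R,V,Y], [R,V,B'], [R,W,Y], [V,W,B'], [V,Y,A'], [W,Y,B'], [Y,A',B']

so the chain groups are C_0 ≅ Z^12, C_1 ≅ Z^23, C_2 ≅ Z^12.

Boundary ∂_1: C_1 → C_0 sends each edge [p,q] (with p < q) to q − p. For instance
  ∂[R,Y] = [Y] − [R].
The 12×23 boundary matrix has rank 10 and Smith normal form diag(1,1,1,1,1,1,1,1,1,1).

The boundary map ∂_2: C_2 → C_1 sends each 2-simplex [p,q,r] to [q,r] − [p,r] + [p,q]. For instance
  ∂[R,V,B'] = [V,B'] − [R,B'] + [R,V],
  ∂[V,Y,A'] = [Y,A'] − [V,A'] + [V,Y].
As a 23×12 matrix over Z this has rank 12, with invariant factors (1,1,1,1,1,1,1,1,1,1,1,2).

Computing H_k = (kernel of ∂_k) / (image of ∂_{k+1}):

  H_0: rank C_0 − rank ∂_1 = 12 − 10 = 2, and the invariant factors of ∂_1 are all 1, so H_0 ≅ Z^2.
  H_1: rank ker ∂_1 − rank ∂_2 = (23 − 10) − 12 = 1, and ∂_2 has invariant factor 2 > 1, so H_1 ≅ Z ⊕ Z_2.
  H_2: rank ker ∂_2 − rank ∂_3 = (12 − 12) − 0 = 0, and there is no ∂_3, so H_2 ≅ 0.

As a check, the Euler characteristic is 12 − 23 + 12 = 1, which agrees with 2 − 1 + 0 = 1.

H_0 = Z^2,  H_1 = Z ⊕ Z_2,  H_2 = 0.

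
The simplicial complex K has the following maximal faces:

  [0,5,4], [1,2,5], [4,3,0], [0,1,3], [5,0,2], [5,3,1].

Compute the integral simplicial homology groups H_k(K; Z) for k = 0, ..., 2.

Fix the vertex order 0 < 1 < 2 < 3 < 4 < 5 and write every simplex with vertices in increasing order. Then dim K = 2 and the simplices of K are:

  0-simplices (6): [0], [1], [2], [3], [4], [5]
  1-simplices (12): [0,1], [0,2], [0,3], [0,4], [0,5], [1,2], [1,3], [1,5], [2,5], [3,4], [3,5], [4,5]
  2-simplices (6): [0,1,3], [0,2,5], [0,3,4], [0,4,5], [1,2,5], [1,3,5]

so the chain groups are C_0 ≅ Z^6, C_1 ≅ Z^12, C_2 ≅ Z^6.

The boundary map ∂_1: C_1 → C_0 is given by ∂[p,q] = [q] − [p].
The 6×12 boundary matrix has rank 5 and Smith normal form diag(1,1,1,1,1).

∂_2: C_2 → C_1 acts by ∂[p,q,r] = [q,r] − [p,r] + [p,q]. For instance
  ∂[0,1,3] = [1,3] − [0,3] + [0,1],
  ∂[0,4,5] = [4,5] − [0,5] + [0,4].
This gives a 12×6 integer matrix of rank 6; reducing to Smith normal form yields diagonal entries (1,1,1,1,1,1).

Now H_k = ker ∂_k / im ∂_{k+1}, so:

  H_0: rank C_0 − rank ∂_1 = 6 − 5 = 1, and the invariant factors of ∂_1 are all 1, so H_0 ≅ Z.
  H_1: rank ker ∂_1 − rank ∂_2 = (12 − 5) − 6 = 1, and the invariant factors of ∂_2 are all 1, so H_1 ≅ Z.
  H_2: rank ker ∂_2 − rank ∂_3 = (6 − 6) − 0 = 0, and there is no ∂_3, so H_2 ≅ 0.

As a check, the Euler characteristic is 6 − 12 + 6 = 0, which agrees with 1 − 1 + 0 = 0.

H_0 ≅ Z,  H_1 ≅ Z,  H_2 = 0.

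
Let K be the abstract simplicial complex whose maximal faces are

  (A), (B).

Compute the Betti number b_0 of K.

b_0 = 2.

K has 2 vertices.
rank ∂_0 = 0, rank ∂_1 = 0 ⇒ b_0 = 2 − 0 − 0 = 2. So H_0 ≅ Z^2.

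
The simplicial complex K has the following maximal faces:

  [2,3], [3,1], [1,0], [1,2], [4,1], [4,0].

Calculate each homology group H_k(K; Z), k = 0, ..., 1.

K has 5 vertices, 6 edges.
rank ∂_0 = 0, rank ∂_1 = 4 ⇒ b_0 = 5 − 0 − 4 = 1; all invariant factors of ∂_1 are 1 so no torsion. So H_0 ≅ Z.
rank ∂_1 = 4, rank ∂_2 = 0 ⇒ b_1 = 6 − 4 − 0 = 2. So H_1 ≅ Z^2.

H_0 ≅ Z,  H_1 ≅ Z^2.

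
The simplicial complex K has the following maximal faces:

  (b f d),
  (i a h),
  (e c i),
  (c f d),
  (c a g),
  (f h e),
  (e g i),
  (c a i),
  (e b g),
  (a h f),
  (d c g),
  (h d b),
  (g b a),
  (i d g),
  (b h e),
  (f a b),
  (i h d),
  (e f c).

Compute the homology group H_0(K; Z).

H_0 ≅ Z.

Take the total order a < b < c < d < e < f < g < h < i on the vertex set. Then K (dimension 2) consists of the simplices:

  0-simplices (9): a, b, c, d, e, f, g, h, i
  1-simplices (27): ab, ac, af, ag, ah, ai, bd, be, bf, bg, bh, cd, ce, cf, cg, ci, df, dg, dh, di, ef, eg, eh, ei, fh, gi, hi
  2-simplices (18): abf, abg, acg, aci, afh, ahi, bdf, bdh, beg, beh, cdf, cdg, cef, cei, dgi, dhi, efh, egi

so the chain groups are C_0 ≅ Z^9, C_1 ≅ Z^27, C_2 ≅ Z^18.

Boundary ∂_1: C_1 → C_0 maps an edge to its endpoints' difference, ∂[p,q] = q − p.
This gives a 9×27 integer matrix of rank 8; reducing to Smith normal form yields diagonal entries (1,1,1,1,1,1,1,1).

∂_2: C_2 → C_1 sends each 2-simplex [p,q,r] to [q,r] − [p,r] + [p,q]. For instance
  ∂cdg = dg − cg + cd,
  ∂dhi = hi − di + dh.
This gives a 27×18 integer matrix of rank 18; reducing to Smith normal form yields diagonal entries (1,1,1,1,1,1,1,1,1,1,1,1,1,1,1,1,1,2).

Reading off H_k = ker ∂_k / im ∂_{k+1}:

  H_0: rank C_0 − rank ∂_1 = 9 − 8 = 1, and the invariant factors of ∂_1 are all 1, so H_0 = Z.

(K is a triangulation of the Klein bottle.)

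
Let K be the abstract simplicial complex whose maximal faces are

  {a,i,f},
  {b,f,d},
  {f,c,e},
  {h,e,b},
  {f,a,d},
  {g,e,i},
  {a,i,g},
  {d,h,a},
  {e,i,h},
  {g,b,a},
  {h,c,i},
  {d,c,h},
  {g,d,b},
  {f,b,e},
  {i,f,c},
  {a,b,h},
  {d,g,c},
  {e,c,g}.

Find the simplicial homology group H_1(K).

H_1 ≅ Z ⊕ Z_2.

We work with the vertex ordering a < b < c < d < e < f < g < h < i. The simplices of K, each written with vertices in increasing order, are:

  0-simplices (9): a, b, c, d, e, f, g, h, i
  1-simplices (27): ab, ad, af, ag, ah, ai, bd, be, bf, bg, bh, cd, ce, cf, cg, ch, ci, df, dg, dh, ef, eg, eh, ei, fi, gi, hi
  2-simplices (18): abg, abh, adf, adh, afi, agi, bdf, bdg, bef, beh, cdg, cdh, cef, ceg, cfi, chi, egi, ehi

Hence C_0 ≅ Z^9, C_1 ≅ Z^27, C_2 ≅ Z^18.

The boundary map ∂_1: C_1 → C_0 sends each edge [p,q] (with p < q) to q − p. For instance
  ∂hi = i − h.
The resulting 9×27 matrix has rank 8, and its Smith normal form has invariant factors (1,1,1,1,1,1,1,1).

∂_2: C_2 → C_1 maps a triangle to the signed sum of its edges. For instance
  ∂abg = bg − ag + ab,
  ∂beh = eh − bh + be.
This gives a 27×18 integer matrix of rank 18; reducing to Smith normal form yields diagonal entries (1,1,1,1,1,1,1,1,1,1,1,1,1,1,1,1,1,2).

Computing H_k = (kernel of ∂_k) / (image of ∂_{k+1}):

  H_1: rank ker ∂_1 − rank ∂_2 = (27 − 8) − 18 = 1, and ∂_2 has invariant factor 2 > 1, so H_1 ≅ Z ⊕ Z_2.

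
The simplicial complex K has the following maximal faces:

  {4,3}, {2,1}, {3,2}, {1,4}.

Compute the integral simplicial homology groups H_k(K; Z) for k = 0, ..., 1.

Take the total order 1 < 2 < 3 < 4 on the vertex set. Then K (dimension 1) consists of the simplices:

  0-simplices (4): [1], [2], [3], [4]
  1-simplices (4): [1,2], [1,4], [2,3], [3,4]

Hence C_0 ≅ Z^4, C_1 ≅ Z^4.

Boundary ∂_1: C_1 → C_0 is given by ∂[p,q] = [q] − [p]. For instance
  ∂[1,2] = [2] − [1].
The 4×4 boundary matrix has rank 3 and Smith normal form diag(1,1,1).

Now H_k = ker ∂_k / im ∂_{k+1}, so:

  H_0: rank C_0 − rank ∂_1 = 4 − 3 = 1, and the invariant factors of ∂_1 are all 1, so H_0 = Z.
  H_1: rank ker ∂_1 − rank ∂_2 = (4 − 3) − 0 = 1, and there is no ∂_2, so H_1 = Z.

H_0 ≅ Z,  H_1 ≅ Z.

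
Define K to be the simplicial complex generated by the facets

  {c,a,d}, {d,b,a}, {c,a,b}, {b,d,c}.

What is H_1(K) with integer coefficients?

Fix the vertex order a < b < c < d and write every simplex with vertices in increasing order. Then dim K = 2 and the simplices of K are:

  0-simplices (4): a, b, c, d
  1-simplices (6): ab, ac, ad, bc, bd, cd
  2-simplices (4): abc, abd, acd, bcd

giving chain groups C_0 ≅ Z^4, C_1 ≅ Z^6, C_2 ≅ Z^4.

The boundary map ∂_1: C_1 → C_0 is given by ∂[p,q] = [q] − [p]. For instance
  ∂ab = b − a.
As a 4×6 matrix over Z this has rank 3, with invariant factors (1,1,1).

The boundary map ∂_2: C_2 → C_1 acts by ∂[p,q,r] = [q,r] − [p,r] + [p,q]. For instance
  ∂abd = bd − ad + ab,
  ∂acd = cd − ad + ac.
The 6×4 boundary matrix has rank 3 and Smith normal form diag(1,1,1).

Computing H_k = (kernel of ∂_k) / (image of ∂_{k+1}):

  H_1: rank ker ∂_1 − rank ∂_2 = (6 − 3) − 3 = 0, and the invariant factors of ∂_2 are all 1, so H_1 ≅ 0.

H_1 ≅ 0.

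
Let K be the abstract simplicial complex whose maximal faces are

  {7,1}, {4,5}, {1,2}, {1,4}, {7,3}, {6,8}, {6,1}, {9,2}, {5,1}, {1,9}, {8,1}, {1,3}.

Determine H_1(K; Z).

H_1 = Z^4.

Take the total order 1 < 2 < 3 < 4 < 5 < 6 < 7 < 8 < 9 on the vertex set. Then K (dimension 1) consists of the simplices:

  0-simplices (9): [1], [2], [3], [4], [5], [6], [7], [8], [9]
  1-simplices (12): [1,2], [1,3], [1,4], [1,5], [1,6], [1,7], [1,8], [1,9], [2,9], [3,7], [4,5], [6,8]

giving chain groups C_0 ≅ Z^9, C_1 ≅ Z^12.

∂_1: C_1 → C_0 sends each edge [p,q] (with p < q) to q − p.
The 9×12 boundary matrix has rank 8 and Smith normal form diag(1,1,1,1,1,1,1,1).

Now H_k = ker ∂_k / im ∂_{k+1}, so:

  H_1: rank ker ∂_1 − rank ∂_2 = (12 − 8) − 0 = 4, and there is no ∂_2, so H_1 = Z^4.

(K is a triangulation of a wedge of 4 circles.)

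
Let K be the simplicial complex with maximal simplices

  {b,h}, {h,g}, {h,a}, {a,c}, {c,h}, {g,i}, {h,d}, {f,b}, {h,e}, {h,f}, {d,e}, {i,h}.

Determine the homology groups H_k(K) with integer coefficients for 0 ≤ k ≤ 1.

H_0 ≅ Z,  H_1 ≅ Z^4.

Fix the vertex order a < b < c < d < e < f < g < h < i and write every simplex with vertices in increasing order. Then dim K = 1 and the simplices of K are:

  0-simplices (9): a, b, c, d, e, f, g, h, i
  1-simplices (12): ac, ah, bf, bh, ch, de, dh, eh, fh, gh, gi, hi

giving chain groups C_0 ≅ Z^9, C_1 ≅ Z^12.

∂_1: C_1 → C_0 sends each edge [p,q] (with p < q) to q − p.
The 9×12 boundary matrix has rank 8 and Smith normal form diag(1,1,1,1,1,1,1,1).

Now H_k = ker ∂_k / im ∂_{k+1}, so:

  H_0: rank C_0 − rank ∂_1 = 9 − 8 = 1, and the invariant factors of ∂_1 are all 1, so H_0 ≅ Z.
  H_1: rank ker ∂_1 − rank ∂_2 = (12 − 8) − 0 = 4, and there is no ∂_2, so H_1 ≅ Z^4.

(K is a triangulation of a wedge of 4 circles.)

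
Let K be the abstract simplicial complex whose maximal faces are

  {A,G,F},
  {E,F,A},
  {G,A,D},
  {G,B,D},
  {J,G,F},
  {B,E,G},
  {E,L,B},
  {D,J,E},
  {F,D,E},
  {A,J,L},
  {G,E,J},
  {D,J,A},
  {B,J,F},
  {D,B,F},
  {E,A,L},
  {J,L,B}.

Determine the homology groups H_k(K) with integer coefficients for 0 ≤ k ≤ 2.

Order the vertices as A < B < D < E < F < G < J < L. Listing each simplex with vertices in this order, K has dimension 2 with simplices:

  0-simplices (8): A, B, D, E, F, G, J, L
  1-simplices (24): AD, AE, AF, AG, AJ, AL, BD, BE, BF, BG, BJ, BL, DE, DF, DG, DJ, EF, EG, EJ, EL, FG, FJ, GJ, JL
  2-simplices (16): ADG, ADJ, AEF, AEL, AFG, AJL, BDF, BDG, BEG, BEL, BFJ, BJL, DEF, DEJ, EGJ, FGJ

giving chain groups C_0 ≅ Z^8, C_1 ≅ Z^24, C_2 ≅ Z^16.

Boundary ∂_1: C_1 → C_0 is given by ∂[p,q] = [q] − [p].
The 8×24 boundary matrix has rank 7 and Smith normal form diag(1,1,1,1,1,1,1).

∂_2: C_2 → C_1 maps a triangle to the signed sum of its edges. For instance
  ∂AJL = JL − AL + AJ,
  ∂FGJ = GJ − FJ + FG.
The resulting 24×16 matrix has rank 15, and its Smith normal form has invariant factors (1,1,1,1,1,1,1,1,1,1,1,1,1,1,1).

Computing H_k = (kernel of ∂_k) / (image of ∂_{k+1}):

  H_0: rank C_0 − rank ∂_1 = 8 − 7 = 1, and the invariant factors of ∂_1 are all 1, so H_0 ≅ Z.
  H_1: rank ker ∂_1 − rank ∂_2 = (24 − 7) − 15 = 2, and the invariant factors of ∂_2 are all 1, so H_1 ≅ Z^2.
  H_2: rank ker ∂_2 − rank ∂_3 = (16 − 15) − 0 = 1, and there is no ∂_3, so H_2 ≅ Z.

H_0 = Z,  H_1 = Z^2,  H_2 = Z.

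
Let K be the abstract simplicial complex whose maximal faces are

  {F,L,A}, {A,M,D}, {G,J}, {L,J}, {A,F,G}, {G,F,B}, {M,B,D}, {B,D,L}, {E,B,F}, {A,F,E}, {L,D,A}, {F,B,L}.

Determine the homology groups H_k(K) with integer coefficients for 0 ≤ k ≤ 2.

Fix the vertex order A < B < D < E < F < G < J < L < M and write every simplex with vertices in increasing order. Then dim K = 2 and the simplices of K are:

  0-simplices (9): A, B, D, E, F, G, J, L, M
  1-simplices (19): AD, AE, AF, AG, AL, AM, BD, BE, BF, BG, BL, BM, DL, DM, EF, FG, FL, GJ, JL
  2-simplices (10): ADL, ADM, AEF, AFG, AFL, BDL, BDM, BEF, BFG, BFL

so the chain groups are C_0 ≅ Z^9, C_1 ≅ Z^19, C_2 ≅ Z^10.

Boundary ∂_1: C_1 → C_0 sends each edge [p,q] (with p < q) to q − p.
This gives a 9×19 integer matrix of rank 8; reducing to Smith normal form yields diagonal entries (1,1,1,1,1,1,1,1).

The boundary map ∂_2: C_2 → C_1 maps a triangle to the signed sum of its edges. For instance
  ∂BFL = FL − BL + BF,
  ∂BDL = DL − BL + BD.
This gives a 19×10 integer matrix of rank 10; reducing to Smith normal form yields diagonal entries (1,1,1,1,1,1,1,1,1,1).

From H_k ≅ ker(∂_k) / im(∂_{k+1}) we obtain:

  H_0: rank C_0 − rank ∂_1 = 9 − 8 = 1, and the invariant factors of ∂_1 are all 1, so H_0 ≅ Z.
  H_1: rank ker ∂_1 − rank ∂_2 = (19 − 8) − 10 = 1, and the invariant factors of ∂_2 are all 1, so H_1 ≅ Z.
  H_2: rank ker ∂_2 − rank ∂_3 = (10 − 10) − 0 = 0, and there is no ∂_3, so H_2 ≅ 0.

H_0 = Z,  H_1 = Z,  H_2 = 0.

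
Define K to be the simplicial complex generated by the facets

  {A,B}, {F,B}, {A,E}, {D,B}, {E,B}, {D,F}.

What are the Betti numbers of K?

b_0 = 1, b_1 = 2.

Fix the vertex order A < B < D < E < F and write every simplex with vertices in increasing order. Then dim K = 1 and the simplices of K are:

  0-simplices (5): A, B, D, E, F
  1-simplices (6): AB, AE, BD, BE, BF, DF

so the chain groups are C_0 ≅ Z^5, C_1 ≅ Z^6.

Boundary ∂_1: C_1 → C_0 maps an edge to its endpoints' difference, ∂[p,q] = q − p. For instance
  ∂BD = D − B.
The resulting 5×6 matrix has rank 4, and its Smith normal form has invariant factors (1,1,1,1).

Now H_k = ker ∂_k / im ∂_{k+1}, so:

  H_0: rank C_0 − rank ∂_1 = 5 − 4 = 1, and the invariant factors of ∂_1 are all 1, so H_0 = Z.
  H_1: rank ker ∂_1 − rank ∂_2 = (6 − 4) − 0 = 2, and there is no ∂_2, so H_1 = Z^2.

Hence the Betti numbers are b_0 = 1, b_1 = 2.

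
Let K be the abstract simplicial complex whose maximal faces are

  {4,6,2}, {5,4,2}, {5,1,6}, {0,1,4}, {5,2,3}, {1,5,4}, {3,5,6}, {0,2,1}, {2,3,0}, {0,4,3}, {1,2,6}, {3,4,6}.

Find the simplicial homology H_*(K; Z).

H_0 = Z,  H_1 = Z/2,  H_2 = 0.

Order the vertices as 0 < 1 < 2 < 3 < 4 < 5 < 6. Listing each simplex with vertices in this order, K has dimension 2 with simplices:

  0-simplices (7): [0], [1], [2], [3], [4], [5], [6]
  1-simplices (18): [0,1], [0,2], [0,3], [0,4], [1,2], [1,4], [1,5], [1,6], [2,3], [2,4], [2,5], [2,6], [3,4], [3,5], [3,6], [4,5], [4,6], [5,6]
  2-simplices (12): [0,1,2], [0,1,4], [0,2,3], [0,3,4], [1,2,6], [1,4,5], [1,5,6], [2,3,5], [2,4,5], [2,4,6], [3,4,6], [3,5,6]

giving chain groups C_0 ≅ Z^7, C_1 ≅ Z^18, C_2 ≅ Z^12.

The boundary map ∂_1: C_1 → C_0 maps an edge to its endpoints' difference, ∂[p,q] = q − p.
As a 7×18 matrix over Z this has rank 6, with invariant factors (1,1,1,1,1,1).

The boundary map ∂_2: C_2 → C_1 sends each 2-simplex [p,q,r] to [q,r] − [p,r] + [p,q]. For instance
  ∂[3,4,6] = [4,6] − [3,6] + [3,4],
  ∂[1,2,6] = [2,6] − [1,6] + [1,2].
As a 18×12 matrix over Z this has rank 12, with invariant factors (1,1,1,1,1,1,1,1,1,1,1,2).

Reading off H_k = ker ∂_k / im ∂_{k+1}:

  H_0: rank C_0 − rank ∂_1 = 7 − 6 = 1, and the invariant factors of ∂_1 are all 1, so H_0 = Z.
  H_1: rank ker ∂_1 − rank ∂_2 = (18 − 6) − 12 = 0, and ∂_2 has invariant factor 2 > 1, so H_1 = Z/2.
  H_2: rank ker ∂_2 − rank ∂_3 = (12 − 12) − 0 = 0, and there is no ∂_3, so H_2 = 0.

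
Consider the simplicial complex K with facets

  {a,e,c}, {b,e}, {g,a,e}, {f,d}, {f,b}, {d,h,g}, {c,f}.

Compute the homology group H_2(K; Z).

Take the total order a < b < c < d < e < f < g < h on the vertex set. Then K (dimension 2) consists of the simplices:

  0-simplices (8): a, b, c, d, e, f, g, h
  1-simplices (12): ac, ae, ag, be, bf, ce, cf, df, dg, dh, eg, gh
  2-simplices (3): ace, aeg, dgh

giving chain groups C_0 ≅ Z^8, C_1 ≅ Z^12, C_2 ≅ Z^3.

∂_1: C_1 → C_0 sends each edge [p,q] (with p < q) to q − p.
The resulting 8×12 matrix has rank 7, and its Smith normal form has invariant factors (1,1,1,1,1,1,1).

Boundary ∂_2: C_2 → C_1 sends each 2-simplex [p,q,r] to [q,r] − [p,r] + [p,q]. For instance
  ∂ace = ce − ae + ac,
  ∂aeg = eg − ag + ae.
This gives a 12×3 integer matrix of rank 3; reducing to Smith normal form yields diagonal entries (1,1,1).

Now H_k = ker ∂_k / im ∂_{k+1}, so:

  H_2: rank ker ∂_2 − rank ∂_3 = (3 − 3) − 0 = 0, and there is no ∂_3, so H_2 = 0.

H_2 = 0.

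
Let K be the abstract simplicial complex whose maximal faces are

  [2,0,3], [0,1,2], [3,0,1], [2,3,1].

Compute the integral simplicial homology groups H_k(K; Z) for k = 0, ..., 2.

K has 4 vertices, 6 edges, 4 triangles.
rank ∂_0 = 0, rank ∂_1 = 3 ⇒ b_0 = 4 − 0 − 3 = 1; all invariant factors of ∂_1 are 1 so no torsion. So H_0 ≅ Z.
rank ∂_1 = 3, rank ∂_2 = 3 ⇒ b_1 = 6 − 3 − 3 = 0; all invariant factors of ∂_2 are 1 so no torsion. So H_1 ≅ 0.
rank ∂_2 = 3, rank ∂_3 = 0 ⇒ b_2 = 4 − 3 − 0 = 1. So H_2 ≅ Z.

H_0 ≅ Z,  H_1 = 0,  H_2 ≅ Z.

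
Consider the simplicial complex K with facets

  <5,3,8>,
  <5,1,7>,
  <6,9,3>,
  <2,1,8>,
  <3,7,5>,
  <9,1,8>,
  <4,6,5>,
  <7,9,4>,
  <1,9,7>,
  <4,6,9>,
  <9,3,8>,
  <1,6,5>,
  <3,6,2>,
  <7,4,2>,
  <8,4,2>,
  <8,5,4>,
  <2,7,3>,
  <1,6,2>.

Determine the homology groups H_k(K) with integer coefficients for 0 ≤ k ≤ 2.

Take the total order 1 < 2 < 3 < 4 < 5 < 6 < 7 < 8 < 9 on the vertex set. Then K (dimension 2) consists of the simplices:

  0-simplices (9): [1], [2], [3], [4], [5], [6], [7], [8], [9]
  1-simplices (27): (27 of them)
  2-simplices (18): [1,2,6], [1,2,8], [1,5,6], [1,5,7], [1,7,9], [1,8,9], [2,3,6], [2,3,7], [2,4,7], [2,4,8], [3,5,7], [3,5,8], [3,6,9], [3,8,9], [4,5,6], [4,5,8], [4,6,9], [4,7,9]

giving chain groups C_0 ≅ Z^9, C_1 ≅ Z^27, C_2 ≅ Z^18.

∂_1: C_1 → C_0 maps an edge to its endpoints' difference, ∂[p,q] = q − p. For instance
  ∂[3,9] = [9] − [3].
As a 9×27 matrix over Z this has rank 8, with invariant factors (1,1,1,1,1,1,1,1).

Boundary ∂_2: C_2 → C_1 acts by ∂[p,q,r] = [q,r] − [p,r] + [p,q]. For instance
  ∂[4,7,9] = [7,9] − [4,9] + [4,7],
  ∂[2,4,7] = [4,7] − [2,7] + [2,4].
The 27×18 boundary matrix has rank 17 and Smith normal form diag(1,1,1,1,1,1,1,1,1,1,1,1,1,1,1,1,1).

Computing H_k = (kernel of ∂_k) / (image of ∂_{k+1}):

  H_0: rank C_0 − rank ∂_1 = 9 − 8 = 1, and the invariant factors of ∂_1 are all 1, so H_0 = Z.
  H_1: rank ker ∂_1 − rank ∂_2 = (27 − 8) − 17 = 2, and the invariant factors of ∂_2 are all 1, so H_1 = Z^2.
  H_2: rank ker ∂_2 − rank ∂_3 = (18 − 17) − 0 = 1, and there is no ∂_3, so H_2 = Z.

H_0 ≅ Z,  H_1 ≅ Z^2,  H_2 ≅ Z.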